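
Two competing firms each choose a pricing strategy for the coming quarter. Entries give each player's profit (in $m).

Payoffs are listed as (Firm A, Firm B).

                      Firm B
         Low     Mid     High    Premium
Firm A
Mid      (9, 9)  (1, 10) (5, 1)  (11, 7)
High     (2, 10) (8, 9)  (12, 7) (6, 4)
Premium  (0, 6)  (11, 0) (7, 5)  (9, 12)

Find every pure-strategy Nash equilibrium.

Mark each player's best response to every combination of opponents' strategies; a profile where every player is best-responding is a pure Nash equilibrium.
Firm A against Low: payoffs 9, 2, 0 → best response Mid.
Firm A against Mid: payoffs 1, 8, 11 → best response Premium.
Firm A against High: payoffs 5, 12, 7 → best response High.
Firm A against Premium: payoffs 11, 6, 9 → best response Mid.
Firm B against Mid: payoffs 9, 10, 1, 7 → best response Mid.
Firm B against High: payoffs 10, 9, 7, 4 → best response Low.
Firm B against Premium: payoffs 6, 0, 5, 12 → best response Premium.
No profile is a mutual best response for all players.

There is no pure-strategy Nash equilibrium.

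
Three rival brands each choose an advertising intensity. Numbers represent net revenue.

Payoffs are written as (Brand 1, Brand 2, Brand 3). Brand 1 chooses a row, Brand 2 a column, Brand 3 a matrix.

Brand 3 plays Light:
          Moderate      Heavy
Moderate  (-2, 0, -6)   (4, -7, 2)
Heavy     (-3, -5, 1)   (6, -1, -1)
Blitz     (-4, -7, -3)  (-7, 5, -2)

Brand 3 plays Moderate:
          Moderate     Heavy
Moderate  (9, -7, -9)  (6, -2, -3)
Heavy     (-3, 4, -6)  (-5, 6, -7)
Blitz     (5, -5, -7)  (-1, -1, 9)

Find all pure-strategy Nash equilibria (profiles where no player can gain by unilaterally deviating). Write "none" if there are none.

(Moderate, Moderate, Light); (Heavy, Heavy, Light)

Brand 1 against (Moderate, Light): payoffs -2, -3, -4 → best response Moderate.
Brand 1 against (Moderate, Moderate): payoffs 9, -3, 5 → best response Moderate.
Brand 1 against (Heavy, Light): payoffs 4, 6, -7 → best response Heavy.
Brand 1 against (Heavy, Moderate): payoffs 6, -5, -1 → best response Moderate.
Brand 2 against (Moderate, Light): payoffs 0, -7 → best response Moderate.
Brand 2 against (Moderate, Moderate): payoffs -7, -2 → best response Heavy.
Brand 2 against (Heavy, Light): payoffs -5, -1 → best response Heavy.
Brand 2 against (Heavy, Moderate): payoffs 4, 6 → best response Heavy.
Brand 2 against (Blitz, Light): payoffs -7, 5 → best response Heavy.
Brand 2 against (Blitz, Moderate): payoffs -5, -1 → best response Heavy.
Brand 3 against (Moderate, Moderate): payoffs -6, -9 → best response Light.
Brand 3 against (Moderate, Heavy): payoffs 2, -3 → best response Light.
Brand 3 against (Heavy, Moderate): payoffs 1, -6 → best response Light.
Brand 3 against (Heavy, Heavy): payoffs -1, -7 → best response Light.
Brand 3 against (Blitz, Moderate): payoffs -3, -7 → best response Light.
Brand 3 against (Blitz, Heavy): payoffs -2, 9 → best response Moderate.
Mutual best responses: (Moderate, Moderate, Light); (Heavy, Heavy, Light).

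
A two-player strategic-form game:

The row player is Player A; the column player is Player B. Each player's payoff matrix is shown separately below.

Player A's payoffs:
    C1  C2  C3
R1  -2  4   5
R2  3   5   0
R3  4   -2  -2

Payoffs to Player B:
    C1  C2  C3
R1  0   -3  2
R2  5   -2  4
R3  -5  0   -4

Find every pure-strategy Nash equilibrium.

Player A against C1: payoffs -2, 3, 4 → best response R3.
Player A against C2: payoffs 4, 5, -2 → best response R2.
Player A against C3: payoffs 5, 0, -2 → best response R1.
Player B against R1: payoffs 0, -3, 2 → best response C3.
Player B against R2: payoffs 5, -2, 4 → best response C1.
Player B against R3: payoffs -5, 0, -4 → best response C2.
Mutual best responses: (R1, C3).

Pure NE: (R1, C3)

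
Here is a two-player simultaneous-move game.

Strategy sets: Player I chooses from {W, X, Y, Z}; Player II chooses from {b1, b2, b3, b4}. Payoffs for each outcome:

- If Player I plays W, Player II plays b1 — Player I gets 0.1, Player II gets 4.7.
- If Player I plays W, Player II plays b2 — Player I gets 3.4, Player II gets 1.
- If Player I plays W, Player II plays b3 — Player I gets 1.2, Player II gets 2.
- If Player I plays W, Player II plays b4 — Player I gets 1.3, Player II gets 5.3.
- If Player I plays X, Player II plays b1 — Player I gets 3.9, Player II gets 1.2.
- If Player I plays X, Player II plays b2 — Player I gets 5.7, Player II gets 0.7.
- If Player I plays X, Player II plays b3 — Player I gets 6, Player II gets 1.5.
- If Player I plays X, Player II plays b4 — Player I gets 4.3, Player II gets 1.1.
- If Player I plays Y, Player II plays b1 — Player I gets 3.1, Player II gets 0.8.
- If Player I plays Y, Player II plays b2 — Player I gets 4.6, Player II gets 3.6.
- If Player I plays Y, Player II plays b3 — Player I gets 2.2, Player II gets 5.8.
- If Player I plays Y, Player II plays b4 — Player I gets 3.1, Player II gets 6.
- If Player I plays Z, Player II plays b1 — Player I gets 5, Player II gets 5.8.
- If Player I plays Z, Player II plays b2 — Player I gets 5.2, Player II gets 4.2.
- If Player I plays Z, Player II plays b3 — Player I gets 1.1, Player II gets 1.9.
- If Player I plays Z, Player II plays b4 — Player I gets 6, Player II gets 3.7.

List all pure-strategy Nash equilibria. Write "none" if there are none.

(W, b1): Player I can switch to X (0.1 → 3.9). Not NE.
(W, b2): Player I can switch to X (3.4 → 5.7). Not NE.
(W, b3): Player I can switch to X (1.2 → 6). Not NE.
(W, b4): Player I can switch to X (1.3 → 4.3). Not NE.
(X, b1): Player I can switch to Z (3.9 → 5). Not NE.
(X, b2): Player II can switch to b1 (0.7 → 1.2). Not NE.
(X, b3): Player I gets 6, best alternative 2.2; Player II gets 1.5, best alternative 1.2. No profitable deviation — NE.
(X, b4): Player I can switch to Z (4.3 → 6). Not NE.
(Y, b1): Player I can switch to X (3.1 → 3.9). Not NE.
(Z, b1): Player I gets 5, best alternative 3.9; Player II gets 5.8, best alternative 4.2. No profitable deviation — NE.
(The remaining 6 profiles each have a profitable deviation by the same check.)

Pure-strategy Nash equilibria: (X, b3) and (Z, b1)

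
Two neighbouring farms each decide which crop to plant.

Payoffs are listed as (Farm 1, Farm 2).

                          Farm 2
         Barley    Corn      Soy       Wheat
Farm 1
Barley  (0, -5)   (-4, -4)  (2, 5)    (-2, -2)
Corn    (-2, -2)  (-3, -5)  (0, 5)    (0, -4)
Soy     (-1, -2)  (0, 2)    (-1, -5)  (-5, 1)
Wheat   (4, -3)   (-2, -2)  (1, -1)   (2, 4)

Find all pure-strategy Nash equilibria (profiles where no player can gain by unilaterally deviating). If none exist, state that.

Farm 1 against Barley: payoffs 0, -2, -1, 4 → best response Wheat.
Farm 1 against Corn: payoffs -4, -3, 0, -2 → best response Soy.
Farm 1 against Soy: payoffs 2, 0, -1, 1 → best response Barley.
Farm 1 against Wheat: payoffs -2, 0, -5, 2 → best response Wheat.
Farm 2 against Barley: payoffs -5, -4, 5, -2 → best response Soy.
Farm 2 against Corn: payoffs -2, -5, 5, -4 → best response Soy.
Farm 2 against Soy: payoffs -2, 2, -5, 1 → best response Corn.
Farm 2 against Wheat: payoffs -3, -2, -1, 4 → best response Wheat.
Mutual best responses: (Barley, Soy); (Soy, Corn); (Wheat, Wheat).

The pure Nash equilibria are (Barley, Soy), (Soy, Corn), (Wheat, Wheat).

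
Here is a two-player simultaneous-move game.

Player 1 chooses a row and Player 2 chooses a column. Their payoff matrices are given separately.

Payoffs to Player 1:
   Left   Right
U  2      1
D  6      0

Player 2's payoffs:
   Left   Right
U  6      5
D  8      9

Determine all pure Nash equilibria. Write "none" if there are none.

none

Player 1 against Left: payoffs 2, 6 → best response D.
Player 1 against Right: payoffs 1, 0 → best response U.
Player 2 against U: payoffs 6, 5 → best response Left.
Player 2 against D: payoffs 8, 9 → best response Right.
No profile is a mutual best response for all players.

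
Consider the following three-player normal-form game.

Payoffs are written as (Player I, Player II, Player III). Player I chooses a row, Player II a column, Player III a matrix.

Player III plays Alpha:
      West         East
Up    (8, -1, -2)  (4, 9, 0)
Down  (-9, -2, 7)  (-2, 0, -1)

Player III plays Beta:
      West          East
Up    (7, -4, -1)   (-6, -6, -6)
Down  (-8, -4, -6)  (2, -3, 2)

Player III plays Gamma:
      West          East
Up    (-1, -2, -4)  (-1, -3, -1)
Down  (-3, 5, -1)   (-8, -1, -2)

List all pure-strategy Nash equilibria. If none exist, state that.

For each strategy profile, look for a profitable unilateral deviation.
(Up, West, Alpha): Player II can switch to East (-1 → 9). Not NE.
(Up, West, Beta): Player I gets 7, best alternative -8; Player II gets -4, best alternative -6; Player III gets -1, best alternative -2. No profitable deviation — NE.
(Up, West, Gamma): Player III can switch to Alpha (-4 → -2). Not NE.
(Up, East, Alpha): Player I gets 4, best alternative -2; Player II gets 9, best alternative -1; Player III gets 0, best alternative -1. No profitable deviation — NE.
(Up, East, Beta): Player I can switch to Down (-6 → 2). Not NE.
(Up, East, Gamma): Player II can switch to West (-3 → -2). Not NE.
(Down, West, Alpha): Player I can switch to Up (-9 → 8). Not NE.
(Down, West, Beta): Player I can switch to Up (-8 → 7). Not NE.
(Down, West, Gamma): Player I can switch to Up (-3 → -1). Not NE.
(Down, East, Alpha): Player I can switch to Up (-2 → 4). Not NE.
(Down, East, Beta): Player I gets 2, best alternative -6; Player II gets -3, best alternative -4; Player III gets 2, best alternative -1. No profitable deviation — NE.
(Down, East, Gamma): Player I can switch to Up (-8 → -1). Not NE.

The pure Nash equilibria are (Up, West, Beta); (Up, East, Alpha); (Down, East, Beta).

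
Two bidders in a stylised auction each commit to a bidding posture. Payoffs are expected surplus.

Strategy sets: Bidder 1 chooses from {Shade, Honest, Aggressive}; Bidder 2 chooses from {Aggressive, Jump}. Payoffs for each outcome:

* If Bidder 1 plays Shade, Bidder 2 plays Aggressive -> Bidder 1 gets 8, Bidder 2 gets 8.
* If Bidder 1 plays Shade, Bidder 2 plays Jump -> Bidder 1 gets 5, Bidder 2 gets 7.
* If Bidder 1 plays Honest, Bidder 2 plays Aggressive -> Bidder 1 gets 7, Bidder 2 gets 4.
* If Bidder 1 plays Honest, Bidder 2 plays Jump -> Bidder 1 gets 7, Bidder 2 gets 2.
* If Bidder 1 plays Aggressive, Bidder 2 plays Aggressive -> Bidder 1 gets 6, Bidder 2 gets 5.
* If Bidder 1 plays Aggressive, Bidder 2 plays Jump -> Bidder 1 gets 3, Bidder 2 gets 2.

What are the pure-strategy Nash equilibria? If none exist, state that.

The unique pure-strategy Nash equilibrium is (Shade, Aggressive).

Bidder 1 against Aggressive: payoffs 8, 7, 6 → best response Shade.
Bidder 1 against Jump: payoffs 5, 7, 3 → best response Honest.
Bidder 2 against Shade: payoffs 8, 7 → best response Aggressive.
Bidder 2 against Honest: payoffs 4, 2 → best response Aggressive.
Bidder 2 against Aggressive: payoffs 5, 2 → best response Aggressive.
Mutual best responses: (Shade, Aggressive).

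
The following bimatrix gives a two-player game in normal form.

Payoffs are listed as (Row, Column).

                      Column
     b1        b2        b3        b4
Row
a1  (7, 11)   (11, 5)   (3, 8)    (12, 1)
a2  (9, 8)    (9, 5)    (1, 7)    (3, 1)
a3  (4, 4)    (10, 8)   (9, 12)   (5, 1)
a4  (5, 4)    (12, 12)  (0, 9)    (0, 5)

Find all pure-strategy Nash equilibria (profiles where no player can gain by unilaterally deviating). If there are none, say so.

(a2, b1); (a3, b3); (a4, b2)

(a1, b1): Row can switch to a2 (7 → 9). Not NE.
(a1, b2): Row can switch to a4 (11 → 12). Not NE.
(a1, b3): Row can switch to a3 (3 → 9). Not NE.
(a1, b4): Column can switch to b1 (1 → 11). Not NE.
(a2, b1): Row gets 9, best alternative 7; Column gets 8, best alternative 7. No profitable deviation — NE.
(a2, b2): Row can switch to a1 (9 → 11). Not NE.
(a2, b3): Row can switch to a1 (1 → 3). Not NE.
(a2, b4): Row can switch to a1 (3 → 12). Not NE.
(a3, b1): Row can switch to a1 (4 → 7). Not NE.
(a3, b2): Row can switch to a1 (10 → 11). Not NE.
(a3, b3): Row gets 9, best alternative 3; Column gets 12, best alternative 8. No profitable deviation — NE.
(a3, b4): Row can switch to a1 (5 → 12). Not NE.
(a4, b2): Row gets 12, best alternative 11; Column gets 12, best alternative 9. No profitable deviation — NE.
(The remaining 3 profiles each have a profitable deviation by the same check.)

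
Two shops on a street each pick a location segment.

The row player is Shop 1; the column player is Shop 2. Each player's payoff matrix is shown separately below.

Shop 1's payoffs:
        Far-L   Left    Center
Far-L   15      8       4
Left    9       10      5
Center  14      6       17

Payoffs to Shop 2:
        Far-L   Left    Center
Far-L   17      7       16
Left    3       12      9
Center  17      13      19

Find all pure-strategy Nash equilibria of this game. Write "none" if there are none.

(Far-L, Far-L): Shop 1 gets 15, best alternative 14; Shop 2 gets 17, best alternative 16. No profitable deviation — NE.
(Far-L, Left): Shop 1 can switch to Left (8 → 10). Not NE.
(Far-L, Center): Shop 1 can switch to Left (4 → 5). Not NE.
(Left, Far-L): Shop 1 can switch to Far-L (9 → 15). Not NE.
(Left, Left): Shop 1 gets 10, best alternative 8; Shop 2 gets 12, best alternative 9. No profitable deviation — NE.
(Left, Center): Shop 1 can switch to Center (5 → 17). Not NE.
(Center, Far-L): Shop 1 can switch to Far-L (14 → 15). Not NE.
(Center, Left): Shop 1 can switch to Far-L (6 → 8). Not NE.
(Center, Center): Shop 1 gets 17, best alternative 5; Shop 2 gets 19, best alternative 17. No profitable deviation — NE.

Pure-strategy Nash equilibria: (Far-L, Far-L), (Left, Left), (Center, Center)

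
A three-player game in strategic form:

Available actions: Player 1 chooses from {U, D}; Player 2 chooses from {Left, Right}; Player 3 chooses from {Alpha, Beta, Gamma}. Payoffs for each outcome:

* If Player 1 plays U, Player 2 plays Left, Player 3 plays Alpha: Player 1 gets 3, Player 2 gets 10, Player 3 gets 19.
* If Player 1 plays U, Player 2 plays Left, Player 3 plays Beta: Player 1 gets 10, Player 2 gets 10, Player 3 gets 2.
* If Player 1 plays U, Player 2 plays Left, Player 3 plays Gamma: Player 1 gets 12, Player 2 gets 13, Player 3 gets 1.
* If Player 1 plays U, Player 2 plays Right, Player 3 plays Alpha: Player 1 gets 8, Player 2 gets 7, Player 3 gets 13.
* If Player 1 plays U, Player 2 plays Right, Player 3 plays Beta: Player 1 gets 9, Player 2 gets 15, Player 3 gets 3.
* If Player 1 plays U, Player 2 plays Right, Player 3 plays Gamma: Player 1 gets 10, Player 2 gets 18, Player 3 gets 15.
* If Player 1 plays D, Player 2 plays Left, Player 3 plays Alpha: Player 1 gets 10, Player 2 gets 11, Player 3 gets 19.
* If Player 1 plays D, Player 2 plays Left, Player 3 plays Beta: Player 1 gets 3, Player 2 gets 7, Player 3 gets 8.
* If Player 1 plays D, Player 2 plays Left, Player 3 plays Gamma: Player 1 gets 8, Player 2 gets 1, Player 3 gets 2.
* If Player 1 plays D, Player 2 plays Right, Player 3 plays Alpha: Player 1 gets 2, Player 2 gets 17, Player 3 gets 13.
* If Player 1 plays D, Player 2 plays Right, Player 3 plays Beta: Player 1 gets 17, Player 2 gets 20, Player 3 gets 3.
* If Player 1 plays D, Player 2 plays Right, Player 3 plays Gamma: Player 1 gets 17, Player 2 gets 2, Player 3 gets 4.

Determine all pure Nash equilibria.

Player 1 against (Left, Alpha): payoffs 3, 10 → best response D.
Player 1 against (Left, Beta): payoffs 10, 3 → best response U.
Player 1 against (Left, Gamma): payoffs 12, 8 → best response U.
Player 1 against (Right, Alpha): payoffs 8, 2 → best response U.
Player 1 against (Right, Beta): payoffs 9, 17 → best response D.
Player 1 against (Right, Gamma): payoffs 10, 17 → best response D.
Player 2 against (U, Alpha): payoffs 10, 7 → best response Left.
Player 2 against (U, Beta): payoffs 10, 15 → best response Right.
Player 2 against (U, Gamma): payoffs 13, 18 → best response Right.
Player 2 against (D, Alpha): payoffs 11, 17 → best response Right.
Player 2 against (D, Beta): payoffs 7, 20 → best response Right.
Player 2 against (D, Gamma): payoffs 1, 2 → best response Right.
Player 3 against (U, Left): payoffs 19, 2, 1 → best response Alpha.
Player 3 against (U, Right): payoffs 13, 3, 15 → best response Gamma.
Player 3 against (D, Left): payoffs 19, 8, 2 → best response Alpha.
Player 3 against (D, Right): payoffs 13, 3, 4 → best response Alpha.
No profile is a mutual best response for all players.

none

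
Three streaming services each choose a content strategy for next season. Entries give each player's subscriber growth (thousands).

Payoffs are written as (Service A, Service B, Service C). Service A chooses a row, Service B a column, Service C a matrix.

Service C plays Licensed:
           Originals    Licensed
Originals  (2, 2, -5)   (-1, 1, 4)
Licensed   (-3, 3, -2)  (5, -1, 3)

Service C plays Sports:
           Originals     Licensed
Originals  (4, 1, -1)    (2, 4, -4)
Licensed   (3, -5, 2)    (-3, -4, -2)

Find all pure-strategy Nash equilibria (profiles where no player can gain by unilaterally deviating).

Service A against (Originals, Licensed): payoffs 2, -3 → best response Originals.
Service A against (Originals, Sports): payoffs 4, 3 → best response Originals.
Service A against (Licensed, Licensed): payoffs -1, 5 → best response Licensed.
Service A against (Licensed, Sports): payoffs 2, -3 → best response Originals.
Service B against (Originals, Licensed): payoffs 2, 1 → best response Originals.
Service B against (Originals, Sports): payoffs 1, 4 → best response Licensed.
Service B against (Licensed, Licensed): payoffs 3, -1 → best response Originals.
Service B against (Licensed, Sports): payoffs -5, -4 → best response Licensed.
Service C against (Originals, Originals): payoffs -5, -1 → best response Sports.
Service C against (Originals, Licensed): payoffs 4, -4 → best response Licensed.
Service C against (Licensed, Originals): payoffs -2, 2 → best response Sports.
Service C against (Licensed, Licensed): payoffs 3, -2 → best response Licensed.
No profile is a mutual best response for all players.

This game has no pure Nash equilibrium.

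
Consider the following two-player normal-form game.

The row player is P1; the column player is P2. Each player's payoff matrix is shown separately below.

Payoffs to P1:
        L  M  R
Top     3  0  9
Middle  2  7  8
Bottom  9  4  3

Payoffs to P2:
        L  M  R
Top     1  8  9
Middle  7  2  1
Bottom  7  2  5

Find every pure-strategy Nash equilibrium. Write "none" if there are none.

For each strategy profile, look for a profitable unilateral deviation.
(Top, L): P1 can switch to Bottom (3 → 9). Not NE.
(Top, M): P1 can switch to Middle (0 → 7). Not NE.
(Top, R): P1 gets 9, best alternative 8; P2 gets 9, best alternative 8. No profitable deviation — NE.
(Middle, L): P1 can switch to Top (2 → 3). Not NE.
(Middle, M): P2 can switch to L (2 → 7). Not NE.
(Middle, R): P1 can switch to Top (8 → 9). Not NE.
(Bottom, L): P1 gets 9, best alternative 3; P2 gets 7, best alternative 5. No profitable deviation — NE.
(Bottom, M): P1 can switch to Middle (4 → 7). Not NE.
(The remaining 1 profile has a profitable deviation by the same check.)

(Top, R); (Bottom, L)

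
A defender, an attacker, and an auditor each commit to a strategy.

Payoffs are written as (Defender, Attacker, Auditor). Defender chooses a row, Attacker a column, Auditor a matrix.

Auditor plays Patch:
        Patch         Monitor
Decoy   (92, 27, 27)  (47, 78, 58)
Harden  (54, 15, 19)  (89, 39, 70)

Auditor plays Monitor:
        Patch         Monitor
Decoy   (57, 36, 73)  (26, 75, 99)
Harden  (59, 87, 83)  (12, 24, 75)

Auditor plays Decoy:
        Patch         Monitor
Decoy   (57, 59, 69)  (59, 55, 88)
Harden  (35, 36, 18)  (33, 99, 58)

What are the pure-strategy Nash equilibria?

The pure Nash equilibria are (Decoy, Monitor, Monitor) and (Harden, Patch, Monitor).

(Decoy, Patch, Patch): Attacker can switch to Monitor (27 → 78). Not NE.
(Decoy, Patch, Monitor): Defender can switch to Harden (57 → 59). Not NE.
(Decoy, Patch, Decoy): Auditor can switch to Monitor (69 → 73). Not NE.
(Decoy, Monitor, Patch): Defender can switch to Harden (47 → 89). Not NE.
(Decoy, Monitor, Monitor): Defender gets 26, best alternative 12; Attacker gets 75, best alternative 36; Auditor gets 99, best alternative 88. No profitable deviation — NE.
(Decoy, Monitor, Decoy): Attacker can switch to Patch (55 → 59). Not NE.
(Harden, Patch, Patch): Defender can switch to Decoy (54 → 92). Not NE.
(Harden, Patch, Monitor): Defender gets 59, best alternative 57; Attacker gets 87, best alternative 24; Auditor gets 83, best alternative 19. No profitable deviation — NE.
(Harden, Patch, Decoy): Defender can switch to Decoy (35 → 57). Not NE.
(Harden, Monitor, Patch): Auditor can switch to Monitor (70 → 75). Not NE.
(The remaining 2 profiles each have a profitable deviation by the same check.)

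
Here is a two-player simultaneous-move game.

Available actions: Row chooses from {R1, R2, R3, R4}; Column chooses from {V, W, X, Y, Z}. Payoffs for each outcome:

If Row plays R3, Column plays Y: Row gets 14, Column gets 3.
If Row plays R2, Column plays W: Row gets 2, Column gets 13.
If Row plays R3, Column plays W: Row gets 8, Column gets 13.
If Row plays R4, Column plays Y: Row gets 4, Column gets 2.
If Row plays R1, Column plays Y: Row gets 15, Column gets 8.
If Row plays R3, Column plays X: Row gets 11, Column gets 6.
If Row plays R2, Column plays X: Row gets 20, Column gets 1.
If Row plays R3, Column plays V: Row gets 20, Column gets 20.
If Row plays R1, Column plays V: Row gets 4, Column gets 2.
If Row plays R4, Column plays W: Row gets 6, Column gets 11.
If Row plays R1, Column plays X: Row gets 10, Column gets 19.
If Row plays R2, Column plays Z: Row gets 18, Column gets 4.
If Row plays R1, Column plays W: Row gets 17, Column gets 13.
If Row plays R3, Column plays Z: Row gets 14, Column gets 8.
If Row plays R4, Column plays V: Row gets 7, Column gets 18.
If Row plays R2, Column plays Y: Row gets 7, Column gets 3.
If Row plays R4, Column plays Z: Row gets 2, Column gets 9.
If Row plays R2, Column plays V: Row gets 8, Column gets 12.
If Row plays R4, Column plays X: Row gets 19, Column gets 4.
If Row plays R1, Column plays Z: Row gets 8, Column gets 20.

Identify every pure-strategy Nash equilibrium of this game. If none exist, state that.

(R1, V): Row can switch to R2 (4 → 8). Not NE.
(R1, W): Column can switch to X (13 → 19). Not NE.
(R1, X): Row can switch to R2 (10 → 20). Not NE.
(R1, Y): Column can switch to W (8 → 13). Not NE.
(R1, Z): Row can switch to R2 (8 → 18). Not NE.
(R2, V): Row can switch to R3 (8 → 20). Not NE.
(R2, W): Row can switch to R1 (2 → 17). Not NE.
(R2, X): Column can switch to V (1 → 12). Not NE.
(R2, Y): Row can switch to R1 (7 → 15). Not NE.
(R2, Z): Column can switch to V (4 → 12). Not NE.
(R3, V): Row gets 20, best alternative 8; Column gets 20, best alternative 13. No profitable deviation — NE.
(R3, W): Row can switch to R1 (8 → 17). Not NE.
(R3, X): Row can switch to R2 (11 → 20). Not NE.
(The remaining 7 profiles each have a profitable deviation by the same check.)

The unique pure-strategy Nash equilibrium is (R3, V).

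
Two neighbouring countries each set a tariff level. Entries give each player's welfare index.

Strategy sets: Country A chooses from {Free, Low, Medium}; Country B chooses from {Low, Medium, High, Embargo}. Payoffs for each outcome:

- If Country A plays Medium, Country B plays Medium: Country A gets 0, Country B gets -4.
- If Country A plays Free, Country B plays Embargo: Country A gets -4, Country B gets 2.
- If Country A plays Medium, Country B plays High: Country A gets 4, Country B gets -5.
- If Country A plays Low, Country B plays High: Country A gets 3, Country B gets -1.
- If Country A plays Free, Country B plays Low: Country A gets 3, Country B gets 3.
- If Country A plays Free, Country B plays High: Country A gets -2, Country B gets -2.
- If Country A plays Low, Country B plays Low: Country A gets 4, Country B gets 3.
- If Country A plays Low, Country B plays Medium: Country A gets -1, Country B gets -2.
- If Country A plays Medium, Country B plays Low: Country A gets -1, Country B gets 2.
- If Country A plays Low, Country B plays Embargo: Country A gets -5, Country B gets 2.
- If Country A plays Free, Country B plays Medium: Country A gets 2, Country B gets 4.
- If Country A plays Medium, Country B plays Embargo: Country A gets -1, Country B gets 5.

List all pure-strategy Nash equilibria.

(Free, Medium); (Low, Low); (Medium, Embargo)

Mark each player's best response to every combination of opponents' strategies; a profile where every player is best-responding is a pure Nash equilibrium.
Country A against Low: payoffs 3, 4, -1 → best response Low.
Country A against Medium: payoffs 2, -1, 0 → best response Free.
Country A against High: payoffs -2, 3, 4 → best response Medium.
Country A against Embargo: payoffs -4, -5, -1 → best response Medium.
Country B against Free: payoffs 3, 4, -2, 2 → best response Medium.
Country B against Low: payoffs 3, -2, -1, 2 → best response Low.
Country B against Medium: payoffs 2, -4, -5, 5 → best response Embargo.
Mutual best responses: (Free, Medium); (Low, Low); (Medium, Embargo).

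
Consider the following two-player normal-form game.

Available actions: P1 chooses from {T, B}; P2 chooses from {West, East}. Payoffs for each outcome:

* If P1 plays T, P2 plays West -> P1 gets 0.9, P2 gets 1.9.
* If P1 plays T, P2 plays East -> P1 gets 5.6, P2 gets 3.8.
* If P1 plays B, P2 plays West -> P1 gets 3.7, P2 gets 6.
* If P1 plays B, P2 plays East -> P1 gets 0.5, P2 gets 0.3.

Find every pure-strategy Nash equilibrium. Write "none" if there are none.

(T, West): P1 can switch to B (0.9 → 3.7). Not NE.
(T, East): P1 gets 5.6, best alternative 0.5; P2 gets 3.8, best alternative 1.9. No profitable deviation — NE.
(B, West): P1 gets 3.7, best alternative 0.9; P2 gets 6, best alternative 0.3. No profitable deviation — NE.
(B, East): P1 can switch to T (0.5 → 5.6). Not NE.

Pure-strategy Nash equilibria: (T, East), (B, West)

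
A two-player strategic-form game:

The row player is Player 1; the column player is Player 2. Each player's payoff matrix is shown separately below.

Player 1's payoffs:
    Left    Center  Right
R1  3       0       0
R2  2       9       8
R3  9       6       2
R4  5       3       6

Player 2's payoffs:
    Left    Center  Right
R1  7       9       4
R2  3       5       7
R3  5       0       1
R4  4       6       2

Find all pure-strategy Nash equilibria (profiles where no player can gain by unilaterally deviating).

(R1, Left): Player 1 can switch to R3 (3 → 9). Not NE.
(R1, Center): Player 1 can switch to R2 (0 → 9). Not NE.
(R1, Right): Player 1 can switch to R2 (0 → 8). Not NE.
(R2, Left): Player 1 can switch to R1 (2 → 3). Not NE.
(R2, Center): Player 2 can switch to Right (5 → 7). Not NE.
(R2, Right): Player 1 gets 8, best alternative 6; Player 2 gets 7, best alternative 5. No profitable deviation — NE.
(R3, Left): Player 1 gets 9, best alternative 5; Player 2 gets 5, best alternative 1. No profitable deviation — NE.
(R3, Center): Player 1 can switch to R2 (6 → 9). Not NE.
(R3, Right): Player 1 can switch to R2 (2 → 8). Not NE.
(R4, Left): Player 1 can switch to R3 (5 → 9). Not NE.
(R4, Center): Player 1 can switch to R2 (3 → 9). Not NE.
(R4, Right): Player 1 can switch to R2 (6 → 8). Not NE.

The pure Nash equilibria are (R2, Right) and (R3, Left).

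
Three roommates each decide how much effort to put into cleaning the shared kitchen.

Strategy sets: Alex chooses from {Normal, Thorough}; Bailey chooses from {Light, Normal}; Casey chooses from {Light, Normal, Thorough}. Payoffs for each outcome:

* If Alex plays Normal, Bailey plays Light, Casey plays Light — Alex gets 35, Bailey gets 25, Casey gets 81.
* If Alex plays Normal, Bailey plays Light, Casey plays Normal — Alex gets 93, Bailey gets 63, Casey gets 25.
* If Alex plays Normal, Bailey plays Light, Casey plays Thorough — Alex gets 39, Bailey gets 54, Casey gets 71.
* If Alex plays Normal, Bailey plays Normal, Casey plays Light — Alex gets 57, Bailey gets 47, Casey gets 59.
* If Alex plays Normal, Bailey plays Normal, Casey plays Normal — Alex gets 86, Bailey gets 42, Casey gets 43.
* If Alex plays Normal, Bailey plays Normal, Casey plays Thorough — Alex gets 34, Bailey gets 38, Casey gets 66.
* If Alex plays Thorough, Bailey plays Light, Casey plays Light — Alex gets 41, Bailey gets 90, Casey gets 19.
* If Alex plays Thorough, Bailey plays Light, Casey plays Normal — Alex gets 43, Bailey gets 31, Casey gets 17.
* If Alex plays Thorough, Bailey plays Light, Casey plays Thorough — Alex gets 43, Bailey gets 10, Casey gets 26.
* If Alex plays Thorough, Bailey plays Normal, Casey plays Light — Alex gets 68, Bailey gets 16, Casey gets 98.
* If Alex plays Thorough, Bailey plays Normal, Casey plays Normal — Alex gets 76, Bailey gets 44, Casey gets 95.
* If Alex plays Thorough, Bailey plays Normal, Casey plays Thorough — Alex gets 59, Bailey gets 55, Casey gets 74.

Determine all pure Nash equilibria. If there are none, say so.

Check each profile: it is a Nash equilibrium iff no player can strictly gain by switching unilaterally.
(Normal, Light, Light): Alex can switch to Thorough (35 → 41). Not NE.
(Normal, Light, Normal): Casey can switch to Light (25 → 81). Not NE.
(Normal, Light, Thorough): Alex can switch to Thorough (39 → 43). Not NE.
(Normal, Normal, Light): Alex can switch to Thorough (57 → 68). Not NE.
(Normal, Normal, Normal): Bailey can switch to Light (42 → 63). Not NE.
(Normal, Normal, Thorough): Alex can switch to Thorough (34 → 59). Not NE.
(Thorough, Light, Light): Casey can switch to Thorough (19 → 26). Not NE.
(Thorough, Light, Normal): Alex can switch to Normal (43 → 93). Not NE.
(The remaining 4 profiles each have a profitable deviation by the same check.)

No pure-strategy Nash equilibrium.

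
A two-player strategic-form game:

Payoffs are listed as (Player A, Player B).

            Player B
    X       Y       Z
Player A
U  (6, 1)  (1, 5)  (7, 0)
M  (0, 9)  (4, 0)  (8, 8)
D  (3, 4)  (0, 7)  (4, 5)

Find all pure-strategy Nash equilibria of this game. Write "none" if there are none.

No pure-strategy Nash equilibrium.

Player A against X: payoffs 6, 0, 3 → best response U.
Player A against Y: payoffs 1, 4, 0 → best response M.
Player A against Z: payoffs 7, 8, 4 → best response M.
Player B against U: payoffs 1, 5, 0 → best response Y.
Player B against M: payoffs 9, 0, 8 → best response X.
Player B against D: payoffs 4, 7, 5 → best response Y.
No profile is a mutual best response for all players.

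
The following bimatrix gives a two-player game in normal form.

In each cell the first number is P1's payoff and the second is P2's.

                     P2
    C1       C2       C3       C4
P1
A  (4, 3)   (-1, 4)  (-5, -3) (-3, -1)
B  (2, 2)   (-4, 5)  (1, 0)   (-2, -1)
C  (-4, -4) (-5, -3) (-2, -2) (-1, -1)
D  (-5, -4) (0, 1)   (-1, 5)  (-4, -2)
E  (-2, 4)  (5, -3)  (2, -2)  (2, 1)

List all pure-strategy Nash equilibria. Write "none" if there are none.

For each strategy profile, look for a profitable unilateral deviation.
(A, C1): P2 can switch to C2 (3 → 4). Not NE.
(A, C2): P1 can switch to D (-1 → 0). Not NE.
(A, C3): P1 can switch to B (-5 → 1). Not NE.
(A, C4): P1 can switch to B (-3 → -2). Not NE.
(B, C1): P1 can switch to A (2 → 4). Not NE.
(B, C2): P1 can switch to A (-4 → -1). Not NE.
(B, C3): P1 can switch to E (1 → 2). Not NE.
(B, C4): P1 can switch to C (-2 → -1). Not NE.
(C, C1): P1 can switch to A (-4 → 4). Not NE.
(C, C2): P1 can switch to A (-5 → -1). Not NE.
(The remaining 10 profiles each have a profitable deviation by the same check.)

There is no pure-strategy Nash equilibrium.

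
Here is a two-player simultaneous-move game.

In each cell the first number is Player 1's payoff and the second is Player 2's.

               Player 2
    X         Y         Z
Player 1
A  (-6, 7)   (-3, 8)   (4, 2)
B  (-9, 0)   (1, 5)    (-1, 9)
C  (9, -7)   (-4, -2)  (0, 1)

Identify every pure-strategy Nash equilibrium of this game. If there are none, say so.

(A, X): Player 1 can switch to C (-6 → 9). Not NE.
(A, Y): Player 1 can switch to B (-3 → 1). Not NE.
(A, Z): Player 2 can switch to X (2 → 7). Not NE.
(B, X): Player 1 can switch to A (-9 → -6). Not NE.
(B, Y): Player 2 can switch to Z (5 → 9). Not NE.
(B, Z): Player 1 can switch to A (-1 → 4). Not NE.
(The remaining 3 profiles each have a profitable deviation by the same check.)

This game has no pure Nash equilibrium.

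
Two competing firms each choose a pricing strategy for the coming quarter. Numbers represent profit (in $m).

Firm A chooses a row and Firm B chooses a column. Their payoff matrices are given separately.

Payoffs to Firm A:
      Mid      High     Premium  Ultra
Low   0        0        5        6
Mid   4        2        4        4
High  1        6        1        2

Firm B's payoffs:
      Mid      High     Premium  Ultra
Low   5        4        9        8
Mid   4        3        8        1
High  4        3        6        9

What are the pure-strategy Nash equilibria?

Pure NE: (Low, Premium)

Firm A against Mid: payoffs 0, 4, 1 → best response Mid.
Firm A against High: payoffs 0, 2, 6 → best response High.
Firm A against Premium: payoffs 5, 4, 1 → best response Low.
Firm A against Ultra: payoffs 6, 4, 2 → best response Low.
Firm B against Low: payoffs 5, 4, 9, 8 → best response Premium.
Firm B against Mid: payoffs 4, 3, 8, 1 → best response Premium.
Firm B against High: payoffs 4, 3, 6, 9 → best response Ultra.
Mutual best responses: (Low, Premium).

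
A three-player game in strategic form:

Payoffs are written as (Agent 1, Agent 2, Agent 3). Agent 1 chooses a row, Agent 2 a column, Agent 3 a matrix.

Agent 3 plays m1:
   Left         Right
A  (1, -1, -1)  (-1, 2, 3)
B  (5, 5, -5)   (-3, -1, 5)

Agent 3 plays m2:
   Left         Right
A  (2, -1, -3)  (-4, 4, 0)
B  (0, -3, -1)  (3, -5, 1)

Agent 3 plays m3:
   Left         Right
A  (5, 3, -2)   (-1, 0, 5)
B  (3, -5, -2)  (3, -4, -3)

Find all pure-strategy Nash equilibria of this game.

This game has no pure Nash equilibrium.

For each strategy profile, look for a profitable unilateral deviation.
(A, Left, m1): Agent 1 can switch to B (1 → 5). Not NE.
(A, Left, m2): Agent 2 can switch to Right (-1 → 4). Not NE.
(A, Left, m3): Agent 3 can switch to m1 (-2 → -1). Not NE.
(A, Right, m1): Agent 3 can switch to m3 (3 → 5). Not NE.
(A, Right, m2): Agent 1 can switch to B (-4 → 3). Not NE.
(A, Right, m3): Agent 1 can switch to B (-1 → 3). Not NE.
(B, Left, m1): Agent 3 can switch to m2 (-5 → -1). Not NE.
(B, Left, m2): Agent 1 can switch to A (0 → 2). Not NE.
(The remaining 4 profiles each have a profitable deviation by the same check.)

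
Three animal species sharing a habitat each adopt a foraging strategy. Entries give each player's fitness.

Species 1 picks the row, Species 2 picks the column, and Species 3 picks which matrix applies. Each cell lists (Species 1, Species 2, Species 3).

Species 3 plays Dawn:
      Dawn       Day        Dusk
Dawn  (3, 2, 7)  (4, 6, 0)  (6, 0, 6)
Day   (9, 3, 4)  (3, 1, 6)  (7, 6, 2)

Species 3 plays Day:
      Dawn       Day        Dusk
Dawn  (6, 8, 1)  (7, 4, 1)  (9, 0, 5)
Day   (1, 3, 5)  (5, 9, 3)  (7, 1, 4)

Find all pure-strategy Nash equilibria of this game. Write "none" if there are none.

none

Check each profile: it is a Nash equilibrium iff no player can strictly gain by switching unilaterally.
(Dawn, Dawn, Dawn): Species 1 can switch to Day (3 → 9). Not NE.
(Dawn, Dawn, Day): Species 3 can switch to Dawn (1 → 7). Not NE.
(Dawn, Day, Dawn): Species 3 can switch to Day (0 → 1). Not NE.
(Dawn, Day, Day): Species 2 can switch to Dawn (4 → 8). Not NE.
(Dawn, Dusk, Dawn): Species 1 can switch to Day (6 → 7). Not NE.
(Dawn, Dusk, Day): Species 2 can switch to Dawn (0 → 8). Not NE.
(Day, Dawn, Dawn): Species 2 can switch to Dusk (3 → 6). Not NE.
(Day, Dawn, Day): Species 1 can switch to Dawn (1 → 6). Not NE.
(Day, Day, Dawn): Species 1 can switch to Dawn (3 → 4). Not NE.
(Day, Day, Day): Species 1 can switch to Dawn (5 → 7). Not NE.
(Day, Dusk, Dawn): Species 3 can switch to Day (2 → 4). Not NE.
(Day, Dusk, Day): Species 1 can switch to Dawn (7 → 9). Not NE.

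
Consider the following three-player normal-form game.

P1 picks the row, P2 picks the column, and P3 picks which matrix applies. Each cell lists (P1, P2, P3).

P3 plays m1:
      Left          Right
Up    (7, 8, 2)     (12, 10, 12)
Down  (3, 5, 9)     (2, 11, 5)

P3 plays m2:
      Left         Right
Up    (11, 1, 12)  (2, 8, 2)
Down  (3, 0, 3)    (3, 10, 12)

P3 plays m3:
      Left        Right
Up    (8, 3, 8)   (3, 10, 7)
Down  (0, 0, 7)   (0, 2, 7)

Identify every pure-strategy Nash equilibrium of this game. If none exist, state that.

(Up, Right, m1); (Down, Right, m2)

P1 against (Left, m1): payoffs 7, 3 → best response Up.
P1 against (Left, m2): payoffs 11, 3 → best response Up.
P1 against (Left, m3): payoffs 8, 0 → best response Up.
P1 against (Right, m1): payoffs 12, 2 → best response Up.
P1 against (Right, m2): payoffs 2, 3 → best response Down.
P1 against (Right, m3): payoffs 3, 0 → best response Up.
P2 against (Up, m1): payoffs 8, 10 → best response Right.
P2 against (Up, m2): payoffs 1, 8 → best response Right.
P2 against (Up, m3): payoffs 3, 10 → best response Right.
P2 against (Down, m1): payoffs 5, 11 → best response Right.
P2 against (Down, m2): payoffs 0, 10 → best response Right.
P2 against (Down, m3): payoffs 0, 2 → best response Right.
P3 against (Up, Left): payoffs 2, 12, 8 → best response m2.
P3 against (Up, Right): payoffs 12, 2, 7 → best response m1.
P3 against (Down, Left): payoffs 9, 3, 7 → best response m1.
P3 against (Down, Right): payoffs 5, 12, 7 → best response m2.
Mutual best responses: (Up, Right, m1); (Down, Right, m2).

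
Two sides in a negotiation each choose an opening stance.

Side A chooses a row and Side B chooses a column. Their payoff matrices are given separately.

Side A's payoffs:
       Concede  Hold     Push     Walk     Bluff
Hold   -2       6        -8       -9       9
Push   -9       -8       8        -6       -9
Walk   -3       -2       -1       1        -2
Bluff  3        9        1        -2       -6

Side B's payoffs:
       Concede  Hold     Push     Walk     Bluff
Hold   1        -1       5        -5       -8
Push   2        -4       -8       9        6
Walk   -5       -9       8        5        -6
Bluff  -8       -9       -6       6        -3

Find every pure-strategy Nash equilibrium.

There is no pure-strategy Nash equilibrium.

(Hold, Concede): Side A can switch to Bluff (-2 → 3). Not NE.
(Hold, Hold): Side A can switch to Bluff (6 → 9). Not NE.
(Hold, Push): Side A can switch to Push (-8 → 8). Not NE.
(Hold, Walk): Side A can switch to Push (-9 → -6). Not NE.
(Hold, Bluff): Side B can switch to Concede (-8 → 1). Not NE.
(Push, Concede): Side A can switch to Hold (-9 → -2). Not NE.
(The remaining 14 profiles each have a profitable deviation by the same check.)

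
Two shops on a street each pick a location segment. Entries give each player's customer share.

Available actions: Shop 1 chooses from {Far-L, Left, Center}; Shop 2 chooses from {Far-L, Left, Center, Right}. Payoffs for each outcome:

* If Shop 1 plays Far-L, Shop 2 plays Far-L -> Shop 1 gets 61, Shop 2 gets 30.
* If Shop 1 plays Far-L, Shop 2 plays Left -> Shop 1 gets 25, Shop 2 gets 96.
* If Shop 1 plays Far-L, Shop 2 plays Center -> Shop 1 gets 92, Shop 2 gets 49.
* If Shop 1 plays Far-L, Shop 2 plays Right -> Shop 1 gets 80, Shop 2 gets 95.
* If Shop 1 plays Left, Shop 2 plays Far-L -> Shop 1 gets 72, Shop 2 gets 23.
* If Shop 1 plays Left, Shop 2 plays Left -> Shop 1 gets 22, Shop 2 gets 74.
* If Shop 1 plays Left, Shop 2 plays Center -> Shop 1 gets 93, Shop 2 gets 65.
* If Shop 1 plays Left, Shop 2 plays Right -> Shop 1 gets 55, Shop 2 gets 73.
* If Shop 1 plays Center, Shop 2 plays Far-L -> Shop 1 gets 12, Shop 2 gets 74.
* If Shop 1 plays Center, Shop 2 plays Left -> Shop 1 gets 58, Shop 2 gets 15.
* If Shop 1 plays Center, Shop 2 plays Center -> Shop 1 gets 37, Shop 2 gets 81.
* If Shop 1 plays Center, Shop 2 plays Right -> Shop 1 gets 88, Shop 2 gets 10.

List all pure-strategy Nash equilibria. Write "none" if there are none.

(Far-L, Far-L): Shop 1 can switch to Left (61 → 72). Not NE.
(Far-L, Left): Shop 1 can switch to Center (25 → 58). Not NE.
(Far-L, Center): Shop 1 can switch to Left (92 → 93). Not NE.
(Far-L, Right): Shop 1 can switch to Center (80 → 88). Not NE.
(Left, Far-L): Shop 2 can switch to Left (23 → 74). Not NE.
(Left, Left): Shop 1 can switch to Far-L (22 → 25). Not NE.
(The remaining 6 profiles each have a profitable deviation by the same check.)

There is no pure-strategy Nash equilibrium.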